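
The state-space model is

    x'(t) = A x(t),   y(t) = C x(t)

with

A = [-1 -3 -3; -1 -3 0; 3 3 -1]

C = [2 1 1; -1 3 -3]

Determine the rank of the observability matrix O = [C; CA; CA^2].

3

CA = [[0, -6, -7], [-11, -15, 6]]
CA^2 = [[-15, -3, 7], [44, 96, 27]]
Observability matrix O = [C; CA; CA^2] = [[2, 1, 1], [-1, 3, -3], [0, -6, -7], [-11, -15, 6], [-15, -3, 7], [44, 96, 27]]
Take the 3×3 submatrix of O formed by rows 1, 2, 3: [[2, 1, 1], [-1, 3, -3], [0, -6, -7]]. Its determinant is 2·(3·(-7) - (-3)·(-6)) - 1·((-1)·(-7) - (-3)·0) + 1·((-1)·(-6) - 3·0) = 2·(-39) - 1·7 + 1·6 = -79 ≠ 0.
So rank(O) ≥ 3; since O has 3 columns, rank(O) = 3.
rank(O) = 3 = n, so the pair (A, C) is completely observable.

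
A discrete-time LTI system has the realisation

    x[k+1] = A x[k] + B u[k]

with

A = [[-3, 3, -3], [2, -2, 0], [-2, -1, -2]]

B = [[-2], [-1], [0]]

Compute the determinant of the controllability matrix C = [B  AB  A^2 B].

AB = [[3], [-2], [5]]
A^2B = [[-30], [10], [-14]]
Controllability matrix C = [B  AB  A^2B] = [[-2, 3, -30], [-1, -2, 10], [0, 5, -14]]
Expanding along the first row, det(C) = (-2)·((-2)·(-14) - 10·5) - 3·((-1)·(-14) - 10·0) + (-30)·((-1)·5 - (-2)·0) = (-2)·(-22) - 3·14 + (-30)·(-5) = 152
Since det(C) ≠ 0, rank(C) = 3 and the system is completely controllable.

152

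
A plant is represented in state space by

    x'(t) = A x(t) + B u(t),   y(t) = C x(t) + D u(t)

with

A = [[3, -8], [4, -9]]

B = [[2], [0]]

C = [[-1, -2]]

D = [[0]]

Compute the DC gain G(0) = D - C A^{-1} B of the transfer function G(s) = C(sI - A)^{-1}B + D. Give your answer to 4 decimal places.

G(0) = C(-A)^{-1}B + D = -C A^{-1} B + D.
det A = 5, so A^{-1} = (1/5)·adj(A) = [[-9/5, 8/5], [-4/5, 3/5]]
A^{-1} B = [-18/5, -8/5]^T
C A^{-1} B = 34/5
G(0) = D - C A^{-1} B = 0 - (34/5) = -34/5 ≈ -6.8000

-6.8000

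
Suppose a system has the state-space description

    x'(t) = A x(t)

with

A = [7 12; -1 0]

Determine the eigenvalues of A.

3, 4

det(sI - A) = s^2 - (tr A)s + det A, with tr A = 7 + 0 = 7 and det A = 7·0 - 12·(-1) = 0 - (-12) = 12.
So p(s) = det(sI - A) = s^2 - 7s + 12.
Factor s^2 - 7s + 12: two numbers with sum 7 and product 12 are 4 and 3, so s^2 - 7s + 12 = (s - 4)(s - 3).
Hence p(s) = (s - 4) (s - 3), with roots 3, 4.
At least one eigenvalue has non-negative real part, so the system is not asymptotically stable.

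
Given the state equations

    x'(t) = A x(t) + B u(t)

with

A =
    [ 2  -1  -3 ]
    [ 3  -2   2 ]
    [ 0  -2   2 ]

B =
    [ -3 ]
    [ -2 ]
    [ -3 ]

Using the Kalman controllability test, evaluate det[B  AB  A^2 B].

AB = [[5], [-11], [-2]]
A^2B = [[27], [33], [18]]
Controllability matrix C = [B  AB  A^2B] = [[-3, 5, 27], [-2, -11, 33], [-3, -2, 18]]
Expanding along the first row, det(C) = (-3)·((-11)·18 - 33·(-2)) - 5·((-2)·18 - 33·(-3)) + 27·((-2)·(-2) - (-11)·(-3)) = (-3)·(-132) - 5·63 + 27·(-29) = -702
Since det(C) ≠ 0, rank(C) = 3 and the system is completely controllable.

-702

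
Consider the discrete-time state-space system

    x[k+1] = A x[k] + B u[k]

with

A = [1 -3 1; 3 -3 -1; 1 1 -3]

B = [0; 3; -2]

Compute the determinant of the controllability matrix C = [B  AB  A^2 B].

AB = [[-11], [-7], [9]]
A^2B = [[19], [-21], [-45]]
Controllability matrix C = [B  AB  A^2B] = [[0, -11, 19], [3, -7, -21], [-2, 9, -45]]
Expanding along the first row, det(C) = 0·((-7)·(-45) - (-21)·9) - (-11)·(3·(-45) - (-21)·(-2)) + 19·(3·9 - (-7)·(-2)) = 0·504 - (-11)·(-177) + 19·13 = -1700
Since det(C) ≠ 0, rank(C) = 3 and the system is completely controllable.

-1700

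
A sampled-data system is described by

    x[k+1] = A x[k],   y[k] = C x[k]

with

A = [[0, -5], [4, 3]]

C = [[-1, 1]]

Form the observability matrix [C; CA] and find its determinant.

CA = [[4, 8]]
Observability matrix O = [C; CA] = [[-1, 1], [4, 8]]
det(O) = (-1)·8 - 1·4 = -8 - 4 = -12
Since det(O) ≠ 0, rank(O) = 2 and the system is completely observable.

-12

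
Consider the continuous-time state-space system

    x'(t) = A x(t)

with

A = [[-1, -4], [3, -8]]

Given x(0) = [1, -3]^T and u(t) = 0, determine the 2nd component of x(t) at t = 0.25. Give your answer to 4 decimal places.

0.1170

det(sI - A) = s^2 - (tr A)s + det A, with tr A = (-1) + (-8) = -9 and det A = (-1)·(-8) - (-4)·3 = 8 - (-12) = 20.
So p(s) = det(sI - A) = s^2 + 9s + 20.
Factor s^2 + 9s + 20: two numbers with sum -9 and product 20 are -4 and -5, so s^2 + 9s + 20 = (s + 4)(s + 5).
Hence p(s) = (s + 4) (s + 5), with roots -5, -4.
The eigenvalues -5, -4 are distinct and real, so A is diagonalisable and x(t) = e^{At} x(0) = V diag(e^{λ_i t}) V^{-1} x(0), where the columns of V are the eigenvectors.
λ = -5: A - (-5)I = [[4, -4], [3, -3]]. Row 1 gives 4·v1 + (-4)·v2 = 0, so take v_1 = [1, 1]^T.
λ = -4: A - (-4)I = [[3, -4], [3, -4]]. Row 1 gives 3·v1 + (-4)·v2 = 0, so take v_2 = [-4, -3]^T.
V = [v_1 v_2] = [[1, -4], [1, -3]] has det V = 1, so V^{-1} = adj(V)/det V = [[-3, 4], [-1, 1]].
Modal coordinates z(0) = V^{-1} x(0): (-3)·1 + 4·(-3) = -15; (-1)·1 + 1·(-3) = -4; so z(0) = [-15, -4]^T.
x_2(t) = Σ_i (v_i)_2 · z_i(0) · e^{λ_i t} (row 2 of V times the modal terms).
x_2(0.25) = 1·(-15)·e^{-5·0.25} + (-3)·(-4)·e^{-4·0.25} = (-15)·0.286505 + 12·0.367879 = 0.1170.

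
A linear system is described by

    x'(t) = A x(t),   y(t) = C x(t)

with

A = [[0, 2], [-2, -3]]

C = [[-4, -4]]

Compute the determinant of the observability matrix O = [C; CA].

16

CA = [[8, 4]]
Observability matrix O = [C; CA] = [[-4, -4], [8, 4]]
det(O) = (-4)·4 - (-4)·8 = -16 - (-32) = 16
Since det(O) ≠ 0, rank(O) = 2 and the system is completely observable.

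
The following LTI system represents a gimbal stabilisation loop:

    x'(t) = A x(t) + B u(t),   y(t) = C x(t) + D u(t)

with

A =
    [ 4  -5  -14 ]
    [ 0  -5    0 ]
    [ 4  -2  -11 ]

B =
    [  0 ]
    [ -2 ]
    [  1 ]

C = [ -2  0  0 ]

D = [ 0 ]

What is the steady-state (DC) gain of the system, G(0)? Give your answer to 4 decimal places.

G(0) = C(-A)^{-1}B + D = -C A^{-1} B + D.
det A = -60, so A^{-1} = (1/-60)·adj(A) = [[-11/12, 9/20, 7/6], [0, -1/5, 0], [-1/3, 1/5, 1/3]]
A^{-1} B = [4/15, 2/5, -1/15]^T
C A^{-1} B = -8/15
G(0) = D - C A^{-1} B = 0 - (-8/15) = 8/15 ≈ 0.5333

0.5333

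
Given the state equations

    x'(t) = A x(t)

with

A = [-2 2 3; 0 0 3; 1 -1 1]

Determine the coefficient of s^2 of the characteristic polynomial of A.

Expand det(sI - A) for the 3×3 matrix.
p(s) = s^3 + s^2 - 2s.
(Check: constant term = det(-A) = (-1)^3 det A = 0; coefficient of s^2 = -tr A = 1.)
The coefficient of s^2 is 1.

1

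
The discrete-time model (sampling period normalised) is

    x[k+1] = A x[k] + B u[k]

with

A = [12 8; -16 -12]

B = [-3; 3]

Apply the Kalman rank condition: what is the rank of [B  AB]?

AB = [[-12], [12]]
Controllability matrix C = [B  AB] = [[-3, -12], [3, 12]]
Every column of C is a scalar multiple of column 1 = [-3, 3] (multipliers 1, 4), so the columns span a one-dimensional space.
C ≠ 0, hence rank(C) = 1.
rank(C) = 1 < n = 2, so the pair (A, B) is not completely controllable.

1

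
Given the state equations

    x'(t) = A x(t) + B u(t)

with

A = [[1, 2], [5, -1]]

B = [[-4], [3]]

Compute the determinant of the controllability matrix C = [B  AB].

86

AB = [[2], [-23]]
Controllability matrix C = [B  AB] = [[-4, 2], [3, -23]]
det(C) = (-4)·(-23) - 2·3 = 92 - 6 = 86
Since det(C) ≠ 0, rank(C) = 2 and the system is completely controllable.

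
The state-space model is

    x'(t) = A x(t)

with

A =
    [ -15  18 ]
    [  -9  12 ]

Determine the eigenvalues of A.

det(sI - A) = s^2 - (tr A)s + det A, with tr A = (-15) + 12 = -3 and det A = (-15)·12 - 18·(-9) = -180 - (-162) = -18.
So p(s) = det(sI - A) = s^2 + 3s - 18.
Factor s^2 + 3s - 18: two numbers with sum -3 and product -18 are 3 and -6, so s^2 + 3s - 18 = (s - 3)(s + 6).
Hence p(s) = (s - 3) (s + 6), with roots -6, 3.
At least one eigenvalue has non-negative real part, so the system is not asymptotically stable.

-6, 3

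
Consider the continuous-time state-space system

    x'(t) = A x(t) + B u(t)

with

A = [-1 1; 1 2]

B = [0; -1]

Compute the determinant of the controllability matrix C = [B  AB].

AB = [[-1], [-2]]
Controllability matrix C = [B  AB] = [[0, -1], [-1, -2]]
det(C) = 0·(-2) - (-1)·(-1) = 0 - 1 = -1
Since det(C) ≠ 0, rank(C) = 2 and the system is completely controllable.

-1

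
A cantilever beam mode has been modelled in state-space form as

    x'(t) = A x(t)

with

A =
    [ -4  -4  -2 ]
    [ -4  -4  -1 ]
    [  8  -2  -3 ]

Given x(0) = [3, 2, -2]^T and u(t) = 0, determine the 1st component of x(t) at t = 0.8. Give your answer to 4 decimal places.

0.0325

det(sI - A) = s^3 - (tr A)s^2 + (M11 + M22 + M33)s - det A, where Mii is the 2×2 principal minor of A obtained by deleting row i and column i.
tr A = (-4) + (-4) + (-3) = -11; M11 = (-4)·(-3) - (-1)·(-2) = 12 - 2 = 10; M22 = (-4)·(-3) - (-2)·8 = 12 - (-16) = 28; M33 = (-4)·(-4) - (-4)·(-4) = 16 - 16 = 0; sum of minors = 38.
det A = (-4)·((-4)·(-3) - (-1)·(-2)) - (-4)·((-4)·(-3) - (-1)·8) + (-2)·((-4)·(-2) - (-4)·8) = (-4)·10 - (-4)·20 + (-2)·40 = -40.
So p(s) = det(sI - A) = s^3 + 11s^2 + 38s + 40.
Rational-root test: any integer root divides 40. Testing small divisors, s = -2 works: p(-2) = -8 + 44 + (-76) + 40 = 0, so (s + 2) is a factor.
Dividing, p(s) = (s + 2)(s^2 + 9s + 20).
Factor s^2 + 9s + 20: two numbers with sum -9 and product 20 are -4 and -5, so s^2 + 9s + 20 = (s + 4)(s + 5).
Hence p(s) = (s + 2) (s + 4) (s + 5), with roots -5, -4, -2.
The eigenvalues -5, -4, -2 are distinct and real, so A is diagonalisable and x(t) = e^{At} x(0) = V diag(e^{λ_i t}) V^{-1} x(0), where the columns of V are the eigenvectors.
λ = -5: A - (-5)I = [[1, -4, -2], [-4, 1, -1], [8, -2, 2]]. v must be orthogonal to every row; (row 1) × (row 2) = [6, 9, -15], so take v_1 = [2, 3, -5]^T.
λ = -4: A - (-4)I = [[0, -4, -2], [-4, 0, -1], [8, -2, 1]]. v must be orthogonal to every row; (row 1) × (row 2) = [4, 8, -16], so take v_2 = [1, 2, -4]^T.
λ = -2: A - (-2)I = [[-2, -4, -2], [-4, -2, -1], [8, -2, -1]]. v must be orthogonal to every row; (row 1) × (row 2) = [0, 6, -12], so take v_3 = [0, -1, 2]^T.
V = [v_1 v_2 v_3] = [[2, 1, 0], [3, 2, -1], [-5, -4, 2]] has det V = -1, so V^{-1} = adj(V)/det V = [[0, 2, 1], [1, -4, -2], [2, -3, -1]].
Modal coordinates z(0) = V^{-1} x(0): 0·3 + 2·2 + 1·(-2) = 2; 1·3 + (-4)·2 + (-2)·(-2) = -1; 2·3 + (-3)·2 + (-1)·(-2) = 2; so z(0) = [2, -1, 2]^T.
x_1(t) = Σ_i (v_i)_1 · z_i(0) · e^{λ_i t} (row 1 of V times the modal terms).
x_1(0.8) = 2·2·e^{-5·0.8} + 1·(-1)·e^{-4·0.8} + 0·2·e^{-2·0.8} = 4·0.018316 + (-1)·0.040762 + 0·0.201897 = 0.0325.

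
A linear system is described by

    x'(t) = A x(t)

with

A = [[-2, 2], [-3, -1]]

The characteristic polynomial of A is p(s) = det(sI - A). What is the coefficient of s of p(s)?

3

For a 2×2 matrix, det(sI - A) = s^2 - (tr A)s + det A.
tr A = -3, det A = 8.
So p(s) = s^2 + 3s + 8.
The coefficient of s is 3.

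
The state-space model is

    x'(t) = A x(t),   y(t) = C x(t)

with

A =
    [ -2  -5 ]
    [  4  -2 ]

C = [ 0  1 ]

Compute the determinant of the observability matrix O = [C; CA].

-4

CA = [[4, -2]]
Observability matrix O = [C; CA] = [[0, 1], [4, -2]]
det(O) = 0·(-2) - 1·4 = 0 - 4 = -4
Since det(O) ≠ 0, rank(O) = 2 and the system is completely observable.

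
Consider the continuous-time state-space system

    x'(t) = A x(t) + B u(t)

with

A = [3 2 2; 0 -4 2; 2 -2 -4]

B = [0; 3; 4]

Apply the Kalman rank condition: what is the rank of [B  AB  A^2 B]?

3

AB = [[14], [-4], [-22]]
A^2B = [[-10], [-28], [124]]
Controllability matrix C = [B  AB  A^2B] = [[0, 14, -10], [3, -4, -28], [4, -22, 124]]
det(C) = 0·((-4)·124 - (-28)·(-22)) - 14·(3·124 - (-28)·4) + (-10)·(3·(-22) - (-4)·4) = 0·(-1112) - 14·484 + (-10)·(-50) = -6276 ≠ 0, so rank(C) = 3.
rank(C) = 3 = n, so the pair (A, B) is completely controllable.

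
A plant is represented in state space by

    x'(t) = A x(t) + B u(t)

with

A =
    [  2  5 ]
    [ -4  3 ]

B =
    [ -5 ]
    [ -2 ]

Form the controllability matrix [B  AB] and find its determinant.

AB = [[-20], [14]]
Controllability matrix C = [B  AB] = [[-5, -20], [-2, 14]]
det(C) = (-5)·14 - (-20)·(-2) = -70 - 40 = -110
Since det(C) ≠ 0, rank(C) = 2 and the system is completely controllable.

-110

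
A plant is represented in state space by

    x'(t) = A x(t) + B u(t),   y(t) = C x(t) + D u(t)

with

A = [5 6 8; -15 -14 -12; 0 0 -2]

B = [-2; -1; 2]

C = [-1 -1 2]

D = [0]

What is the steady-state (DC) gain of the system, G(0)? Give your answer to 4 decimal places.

2.9500

G(0) = C(-A)^{-1}B + D = -C A^{-1} B + D.
det A = -40, so A^{-1} = (1/-40)·adj(A) = [[-7/10, -3/10, -1], [3/4, 1/4, 3/2], [0, 0, -1/2]]
A^{-1} B = [-3/10, 5/4, -1]^T
C A^{-1} B = -59/20
G(0) = D - C A^{-1} B = 0 - (-59/20) = 59/20 ≈ 2.9500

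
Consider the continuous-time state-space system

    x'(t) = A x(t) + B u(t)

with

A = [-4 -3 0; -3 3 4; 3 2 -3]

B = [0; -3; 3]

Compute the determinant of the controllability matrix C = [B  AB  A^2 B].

-1620

AB = [[9], [3], [-15]]
A^2B = [[-45], [-78], [78]]
Controllability matrix C = [B  AB  A^2B] = [[0, 9, -45], [-3, 3, -78], [3, -15, 78]]
Expanding along the first row, det(C) = 0·(3·78 - (-78)·(-15)) - 9·((-3)·78 - (-78)·3) + (-45)·((-3)·(-15) - 3·3) = 0·(-936) - 9·0 + (-45)·36 = -1620
Since det(C) ≠ 0, rank(C) = 3 and the system is completely controllable.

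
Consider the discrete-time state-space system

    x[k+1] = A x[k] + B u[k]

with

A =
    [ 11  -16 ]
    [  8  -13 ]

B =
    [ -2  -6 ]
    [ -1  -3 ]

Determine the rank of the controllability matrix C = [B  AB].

AB = [[-6, -18], [-3, -9]]
Controllability matrix C = [B  AB] = [[-2, -6, -6, -18], [-1, -3, -3, -9]]
Every column of C is a scalar multiple of column 1 = [-2, -1] (multipliers 1, 3, 3, 9), so the columns span a one-dimensional space.
C ≠ 0, hence rank(C) = 1.
rank(C) = 1 < n = 2, so the pair (A, B) is not completely controllable.

1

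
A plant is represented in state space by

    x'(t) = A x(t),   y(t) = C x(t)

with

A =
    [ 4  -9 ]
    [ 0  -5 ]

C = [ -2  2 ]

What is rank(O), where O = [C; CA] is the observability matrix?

1

CA = [[-8, 8]]
Observability matrix O = [C; CA] = [[-2, 2], [-8, 8]]
Every row of O is a scalar multiple of row 1 = [-2, 2] (multipliers 1, 4), so the rows span a one-dimensional space.
O ≠ 0, hence rank(O) = 1.
rank(O) = 1 < n = 2, so the pair (A, C) is not completely observable.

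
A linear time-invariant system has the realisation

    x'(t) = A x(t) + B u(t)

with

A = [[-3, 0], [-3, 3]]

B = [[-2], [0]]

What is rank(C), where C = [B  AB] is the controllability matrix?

AB = [[6], [6]]
Controllability matrix C = [B  AB] = [[-2, 6], [0, 6]]
det(C) = (-2)·6 - 6·0 = -12 - 0 = -12 ≠ 0, so rank(C) = 2.
rank(C) = 2 = n, so the pair (A, B) is completely controllable.

2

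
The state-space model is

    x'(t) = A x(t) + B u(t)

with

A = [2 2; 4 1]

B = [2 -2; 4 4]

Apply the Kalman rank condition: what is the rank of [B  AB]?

2

AB = [[12, 4], [12, -4]]
Controllability matrix C = [B  AB] = [[2, -2, 12, 4], [4, 4, 12, -4]]
Take the 2×2 submatrix of C formed by columns 1, 2: [[2, -2], [4, 4]]. Its determinant is 2·4 - (-2)·4 = 8 - (-8) = 16 ≠ 0.
So rank(C) ≥ 2; since C has 2 rows, rank(C) = 2.
rank(C) = 2 = n, so the pair (A, B) is completely controllable.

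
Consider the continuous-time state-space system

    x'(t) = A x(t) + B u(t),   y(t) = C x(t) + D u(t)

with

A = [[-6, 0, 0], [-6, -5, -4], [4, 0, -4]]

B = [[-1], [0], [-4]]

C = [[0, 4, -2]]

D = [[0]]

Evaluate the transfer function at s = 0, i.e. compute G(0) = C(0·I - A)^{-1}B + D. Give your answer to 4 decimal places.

6.8667

G(0) = C(-A)^{-1}B + D = -C A^{-1} B + D.
det A = -120, so A^{-1} = (1/-120)·adj(A) = [[-1/6, 0, 0], [1/3, -1/5, 1/5], [-1/6, 0, -1/4]]
A^{-1} B = [1/6, -17/15, 7/6]^T
C A^{-1} B = -103/15
G(0) = D - C A^{-1} B = 0 - (-103/15) = 103/15 ≈ 6.8667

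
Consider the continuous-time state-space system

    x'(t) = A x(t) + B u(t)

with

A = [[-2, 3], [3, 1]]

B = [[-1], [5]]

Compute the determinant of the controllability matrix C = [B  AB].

AB = [[17], [2]]
Controllability matrix C = [B  AB] = [[-1, 17], [5, 2]]
det(C) = (-1)·2 - 17·5 = -2 - 85 = -87
Since det(C) ≠ 0, rank(C) = 2 and the system is completely controllable.

-87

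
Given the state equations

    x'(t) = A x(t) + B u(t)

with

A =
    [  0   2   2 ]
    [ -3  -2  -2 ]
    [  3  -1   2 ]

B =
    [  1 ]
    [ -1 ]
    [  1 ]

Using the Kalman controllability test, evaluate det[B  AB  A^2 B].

-27

AB = [[0], [-3], [6]]
A^2B = [[6], [-6], [15]]
Controllability matrix C = [B  AB  A^2B] = [[1, 0, 6], [-1, -3, -6], [1, 6, 15]]
Expanding along the first row, det(C) = 1·((-3)·15 - (-6)·6) - 0·((-1)·15 - (-6)·1) + 6·((-1)·6 - (-3)·1) = 1·(-9) - 0·(-9) + 6·(-3) = -27
Since det(C) ≠ 0, rank(C) = 3 and the system is completely controllable.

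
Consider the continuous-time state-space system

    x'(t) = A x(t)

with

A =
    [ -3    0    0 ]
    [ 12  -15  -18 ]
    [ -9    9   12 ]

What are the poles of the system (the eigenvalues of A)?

det(sI - A) = s^3 - (tr A)s^2 + (M11 + M22 + M33)s - det A, where Mii is the 2×2 principal minor of A obtained by deleting row i and column i.
tr A = (-3) + (-15) + 12 = -6; M11 = (-15)·12 - (-18)·9 = -180 - (-162) = -18; M22 = (-3)·12 - 0·(-9) = -36 - 0 = -36; M33 = (-3)·(-15) - 0·12 = 45 - 0 = 45; sum of minors = -9.
det A = (-3)·((-15)·12 - (-18)·9) - 0·(12·12 - (-18)·(-9)) + 0·(12·9 - (-15)·(-9)) = (-3)·(-18) - 0·(-18) + 0·(-27) = 54.
So p(s) = det(sI - A) = s^3 + 6s^2 - 9s - 54.
Rational-root test: any integer root divides -54. Testing small divisors, s = -3 works: p(-3) = -27 + 54 + 27 + (-54) = 0, so (s + 3) is a factor.
Dividing, p(s) = (s + 3)(s^2 + 3s - 18).
Factor s^2 + 3s - 18: two numbers with sum -3 and product -18 are 3 and -6, so s^2 + 3s - 18 = (s - 3)(s + 6).
Hence p(s) = (s - 3) (s + 3) (s + 6), with roots -6, -3, 3.
At least one eigenvalue has non-negative real part, so the system is not asymptotically stable.

-6, -3, 3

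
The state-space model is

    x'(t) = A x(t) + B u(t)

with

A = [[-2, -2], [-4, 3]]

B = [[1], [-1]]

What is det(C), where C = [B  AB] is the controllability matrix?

-7

AB = [[0], [-7]]
Controllability matrix C = [B  AB] = [[1, 0], [-1, -7]]
det(C) = 1·(-7) - 0·(-1) = -7 - 0 = -7
Since det(C) ≠ 0, rank(C) = 2 and the system is completely controllable.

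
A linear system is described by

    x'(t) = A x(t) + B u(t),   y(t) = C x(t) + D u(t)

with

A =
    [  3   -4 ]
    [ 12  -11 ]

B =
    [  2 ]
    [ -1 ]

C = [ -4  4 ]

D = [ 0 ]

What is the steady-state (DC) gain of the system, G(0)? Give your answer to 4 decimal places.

0.2667

G(0) = C(-A)^{-1}B + D = -C A^{-1} B + D.
det A = 15, so A^{-1} = (1/15)·adj(A) = [[-11/15, 4/15], [-4/5, 1/5]]
A^{-1} B = [-26/15, -9/5]^T
C A^{-1} B = -4/15
G(0) = D - C A^{-1} B = 0 - (-4/15) = 4/15 ≈ 0.2667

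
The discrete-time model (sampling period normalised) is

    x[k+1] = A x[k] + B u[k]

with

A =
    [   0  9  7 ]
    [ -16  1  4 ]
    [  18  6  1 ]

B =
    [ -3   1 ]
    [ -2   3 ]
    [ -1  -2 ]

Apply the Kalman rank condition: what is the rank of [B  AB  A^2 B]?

AB = [[-25, 13], [42, -21], [-67, 34]]
A^2B = [[-91, 49], [174, -93], [-265, 142]]
Controllability matrix C = [B  AB  A^2B] = [[-3, 1, -25, 13, -91, 49], [-2, 3, 42, -21, 174, -93], [-1, -2, -67, 34, -265, 142]]
The rows r1, r2, r3 of C are linearly dependent: -r1 + r2 + r3 = 0 (check each entry), so rank(C) ≤ 2.
The 2×2 minor from rows 1, 2, columns 1, 2 is (-3)·3 - 1·(-2) = -9 - (-2) = -7 ≠ 0, so rank(C) = 2.
rank(C) = 2 < n = 3, so the pair (A, B) is not completely controllable.

2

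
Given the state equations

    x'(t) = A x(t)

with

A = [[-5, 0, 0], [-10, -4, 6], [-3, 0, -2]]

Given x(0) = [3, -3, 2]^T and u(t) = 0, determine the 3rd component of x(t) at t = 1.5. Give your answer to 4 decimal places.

det(sI - A) = s^3 - (tr A)s^2 + (M11 + M22 + M33)s - det A, where Mii is the 2×2 principal minor of A obtained by deleting row i and column i.
tr A = (-5) + (-4) + (-2) = -11; M11 = (-4)·(-2) - 6·0 = 8 - 0 = 8; M22 = (-5)·(-2) - 0·(-3) = 10 - 0 = 10; M33 = (-5)·(-4) - 0·(-10) = 20 - 0 = 20; sum of minors = 38.
det A = (-5)·((-4)·(-2) - 6·0) - 0·((-10)·(-2) - 6·(-3)) + 0·((-10)·0 - (-4)·(-3)) = (-5)·8 - 0·38 + 0·(-12) = -40.
So p(s) = det(sI - A) = s^3 + 11s^2 + 38s + 40.
Rational-root test: any integer root divides 40. Testing small divisors, s = -2 works: p(-2) = -8 + 44 + (-76) + 40 = 0, so (s + 2) is a factor.
Dividing, p(s) = (s + 2)(s^2 + 9s + 20).
Factor s^2 + 9s + 20: two numbers with sum -9 and product 20 are -4 and -5, so s^2 + 9s + 20 = (s + 4)(s + 5).
Hence p(s) = (s + 2) (s + 4) (s + 5), with roots -5, -4, -2.
The eigenvalues -5, -4, -2 are distinct and real, so A is diagonalisable and x(t) = e^{At} x(0) = V diag(e^{λ_i t}) V^{-1} x(0), where the columns of V are the eigenvectors.
λ = -5: A - (-5)I = [[0, 0, 0], [-10, 1, 6], [-3, 0, 3]]. v must be orthogonal to every row; (row 2) × (row 3) = [3, 12, 3], so take v_1 = [1, 4, 1]^T.
λ = -4: A - (-4)I = [[-1, 0, 0], [-10, 0, 6], [-3, 0, 2]]. v must be orthogonal to every row; (row 1) × (row 2) = [0, 6, 0], so take v_2 = [0, 1, 0]^T.
λ = -2: A - (-2)I = [[-3, 0, 0], [-10, -2, 6], [-3, 0, 0]]. v must be orthogonal to every row; (row 1) × (row 2) = [0, 18, 6], so take v_3 = [0, 3, 1]^T.
V = [v_1 v_2 v_3] = [[1, 0, 0], [4, 1, 3], [1, 0, 1]] has det V = 1, so V^{-1} = adj(V)/det V = [[1, 0, 0], [-1, 1, -3], [-1, 0, 1]].
Modal coordinates z(0) = V^{-1} x(0): 1·3 + 0·(-3) + 0·2 = 3; (-1)·3 + 1·(-3) + (-3)·2 = -12; (-1)·3 + 0·(-3) + 1·2 = -1; so z(0) = [3, -12, -1]^T.
x_3(t) = Σ_i (v_i)_3 · z_i(0) · e^{λ_i t} (row 3 of V times the modal terms).
x_3(1.5) = 1·3·e^{-5·1.5} + 0·(-12)·e^{-4·1.5} + 1·(-1)·e^{-2·1.5} = 3·0.000553 + 0·0.002479 + (-1)·0.049787 = -0.0481.

-0.0481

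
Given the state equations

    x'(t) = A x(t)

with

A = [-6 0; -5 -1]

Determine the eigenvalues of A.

-6, -1

det(sI - A) = s^2 - (tr A)s + det A, with tr A = (-6) + (-1) = -7 and det A = (-6)·(-1) - 0·(-5) = 6 - 0 = 6.
So p(s) = det(sI - A) = s^2 + 7s + 6.
Factor s^2 + 7s + 6: two numbers with sum -7 and product 6 are -1 and -6, so s^2 + 7s + 6 = (s + 1)(s + 6).
Hence p(s) = (s + 1) (s + 6), with roots -6, -1.
All eigenvalues have negative real part, so the system is asymptotically stable.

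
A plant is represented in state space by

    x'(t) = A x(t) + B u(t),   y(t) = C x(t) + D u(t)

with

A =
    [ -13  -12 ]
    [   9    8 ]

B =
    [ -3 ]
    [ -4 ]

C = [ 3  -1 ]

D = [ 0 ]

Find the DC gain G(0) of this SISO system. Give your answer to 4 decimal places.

G(0) = C(-A)^{-1}B + D = -C A^{-1} B + D.
det A = 4, so A^{-1} = (1/4)·adj(A) = [[2, 3], [-9/4, -13/4]]
A^{-1} B = [-18, 79/4]^T
C A^{-1} B = -295/4
G(0) = D - C A^{-1} B = 0 - (-295/4) = 295/4 ≈ 73.7500

73.7500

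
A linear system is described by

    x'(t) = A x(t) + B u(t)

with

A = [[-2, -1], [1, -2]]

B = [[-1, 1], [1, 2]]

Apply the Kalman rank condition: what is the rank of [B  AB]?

AB = [[1, -4], [-3, -3]]
Controllability matrix C = [B  AB] = [[-1, 1, 1, -4], [1, 2, -3, -3]]
Take the 2×2 submatrix of C formed by columns 1, 2: [[-1, 1], [1, 2]]. Its determinant is (-1)·2 - 1·1 = -2 - 1 = -3 ≠ 0.
So rank(C) ≥ 2; since C has 2 rows, rank(C) = 2.
rank(C) = 2 = n, so the pair (A, B) is completely controllable.

2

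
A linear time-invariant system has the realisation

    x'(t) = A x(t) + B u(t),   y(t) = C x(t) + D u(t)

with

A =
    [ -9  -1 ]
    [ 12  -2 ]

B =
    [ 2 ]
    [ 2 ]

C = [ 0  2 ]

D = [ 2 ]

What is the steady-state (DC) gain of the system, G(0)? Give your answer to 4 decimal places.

4.8000

G(0) = C(-A)^{-1}B + D = -C A^{-1} B + D.
det A = 30, so A^{-1} = (1/30)·adj(A) = [[-1/15, 1/30], [-2/5, -3/10]]
A^{-1} B = [-1/15, -7/5]^T
C A^{-1} B = -14/5
G(0) = D - C A^{-1} B = 2 - (-14/5) = 24/5 ≈ 4.8000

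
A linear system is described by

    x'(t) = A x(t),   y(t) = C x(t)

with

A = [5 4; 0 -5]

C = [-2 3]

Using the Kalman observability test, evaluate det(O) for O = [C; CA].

CA = [[-10, -23]]
Observability matrix O = [C; CA] = [[-2, 3], [-10, -23]]
det(O) = (-2)·(-23) - 3·(-10) = 46 - (-30) = 76
Since det(O) ≠ 0, rank(O) = 2 and the system is completely observable.

76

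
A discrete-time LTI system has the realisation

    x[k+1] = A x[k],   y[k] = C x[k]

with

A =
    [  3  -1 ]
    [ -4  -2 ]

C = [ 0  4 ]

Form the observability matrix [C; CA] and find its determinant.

CA = [[-16, -8]]
Observability matrix O = [C; CA] = [[0, 4], [-16, -8]]
det(O) = 0·(-8) - 4·(-16) = 0 - (-64) = 64
Since det(O) ≠ 0, rank(O) = 2 and the system is completely observable.

64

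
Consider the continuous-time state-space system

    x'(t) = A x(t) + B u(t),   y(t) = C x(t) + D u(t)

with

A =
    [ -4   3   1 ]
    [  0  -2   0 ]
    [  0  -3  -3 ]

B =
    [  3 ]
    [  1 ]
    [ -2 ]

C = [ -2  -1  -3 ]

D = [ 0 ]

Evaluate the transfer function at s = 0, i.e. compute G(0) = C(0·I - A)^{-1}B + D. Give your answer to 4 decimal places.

1.3333

G(0) = C(-A)^{-1}B + D = -C A^{-1} B + D.
det A = -24, so A^{-1} = (1/-24)·adj(A) = [[-1/4, -1/4, -1/12], [0, -1/2, 0], [0, 1/2, -1/3]]
A^{-1} B = [-5/6, -1/2, 7/6]^T
C A^{-1} B = -4/3
G(0) = D - C A^{-1} B = 0 - (-4/3) = 4/3 ≈ 1.3333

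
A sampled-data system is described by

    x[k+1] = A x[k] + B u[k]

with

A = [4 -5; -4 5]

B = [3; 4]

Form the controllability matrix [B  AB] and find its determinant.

56

AB = [[-8], [8]]
Controllability matrix C = [B  AB] = [[3, -8], [4, 8]]
det(C) = 3·8 - (-8)·4 = 24 - (-32) = 56
Since det(C) ≠ 0, rank(C) = 2 and the system is completely controllable.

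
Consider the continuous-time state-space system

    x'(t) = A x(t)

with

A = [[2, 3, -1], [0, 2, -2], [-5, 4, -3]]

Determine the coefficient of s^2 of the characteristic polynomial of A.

-1

Expand det(sI - A) for the 3×3 matrix.
p(s) = s^3 - s^2 - 5s - 24.
(Check: constant term = det(-A) = (-1)^3 det A = -24; coefficient of s^2 = -tr A = -1.)
The coefficient of s^2 is -1.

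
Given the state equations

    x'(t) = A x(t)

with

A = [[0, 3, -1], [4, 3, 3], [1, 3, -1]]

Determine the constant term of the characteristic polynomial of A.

Expand det(sI - A) for the 3×3 matrix.
p(s) = s^3 - 2s^2 - 23s - 12.
(Check: constant term = det(-A) = (-1)^3 det A = -12; coefficient of s^2 = -tr A = -2.)
The constant term is -12.

-12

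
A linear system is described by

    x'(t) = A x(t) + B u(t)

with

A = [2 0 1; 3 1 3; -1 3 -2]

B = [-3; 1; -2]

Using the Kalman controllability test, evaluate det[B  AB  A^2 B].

AB = [[-8], [-14], [10]]
A^2B = [[-6], [-8], [-54]]
Controllability matrix C = [B  AB  A^2B] = [[-3, -8, -6], [1, -14, -8], [-2, 10, -54]]
Expanding along the first row, det(C) = (-3)·((-14)·(-54) - (-8)·10) - (-8)·(1·(-54) - (-8)·(-2)) + (-6)·(1·10 - (-14)·(-2)) = (-3)·836 - (-8)·(-70) + (-6)·(-18) = -2960
Since det(C) ≠ 0, rank(C) = 3 and the system is completely controllable.

-2960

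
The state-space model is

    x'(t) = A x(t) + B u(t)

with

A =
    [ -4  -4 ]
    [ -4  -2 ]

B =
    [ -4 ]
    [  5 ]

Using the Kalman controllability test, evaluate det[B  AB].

-4

AB = [[-4], [6]]
Controllability matrix C = [B  AB] = [[-4, -4], [5, 6]]
det(C) = (-4)·6 - (-4)·5 = -24 - (-20) = -4
Since det(C) ≠ 0, rank(C) = 2 and the system is completely controllable.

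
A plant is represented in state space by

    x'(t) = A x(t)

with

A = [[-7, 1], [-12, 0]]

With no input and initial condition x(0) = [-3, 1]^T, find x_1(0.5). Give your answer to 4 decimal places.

0.4719

det(sI - A) = s^2 - (tr A)s + det A, with tr A = (-7) + 0 = -7 and det A = (-7)·0 - 1·(-12) = 0 - (-12) = 12.
So p(s) = det(sI - A) = s^2 + 7s + 12.
Factor s^2 + 7s + 12: two numbers with sum -7 and product 12 are -3 and -4, so s^2 + 7s + 12 = (s + 3)(s + 4).
Hence p(s) = (s + 3) (s + 4), with roots -4, -3.
The eigenvalues -4, -3 are distinct and real, so A is diagonalisable and x(t) = e^{At} x(0) = V diag(e^{λ_i t}) V^{-1} x(0), where the columns of V are the eigenvectors.
λ = -4: A - (-4)I = [[-3, 1], [-12, 4]]. Row 1 gives (-3)·v1 + 1·v2 = 0, so take v_1 = [1, 3]^T.
λ = -3: A - (-3)I = [[-4, 1], [-12, 3]]. Row 1 gives (-4)·v1 + 1·v2 = 0, so take v_2 = [1, 4]^T.
V = [v_1 v_2] = [[1, 1], [3, 4]] has det V = 1, so V^{-1} = adj(V)/det V = [[4, -1], [-3, 1]].
Modal coordinates z(0) = V^{-1} x(0): 4·(-3) + (-1)·1 = -13; (-3)·(-3) + 1·1 = 10; so z(0) = [-13, 10]^T.
x_1(t) = Σ_i (v_i)_1 · z_i(0) · e^{λ_i t} (row 1 of V times the modal terms).
x_1(0.5) = 1·(-13)·e^{-4·0.5} + 1·10·e^{-3·0.5} = (-13)·0.135335 + 10·0.223130 = 0.4719.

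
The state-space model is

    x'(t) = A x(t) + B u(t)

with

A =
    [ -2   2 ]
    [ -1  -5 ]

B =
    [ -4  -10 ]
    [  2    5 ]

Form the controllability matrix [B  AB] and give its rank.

1

AB = [[12, 30], [-6, -15]]
Controllability matrix C = [B  AB] = [[-4, -10, 12, 30], [2, 5, -6, -15]]
Every column of C is a scalar multiple of column 1 = [-4, 2] (multipliers 1, 5/2, -3, -15/2), so the columns span a one-dimensional space.
C ≠ 0, hence rank(C) = 1.
rank(C) = 1 < n = 2, so the pair (A, B) is not completely controllable.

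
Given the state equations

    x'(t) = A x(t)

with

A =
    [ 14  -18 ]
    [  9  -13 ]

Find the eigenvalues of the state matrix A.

det(sI - A) = s^2 - (tr A)s + det A, with tr A = 14 + (-13) = 1 and det A = 14·(-13) - (-18)·9 = -182 - (-162) = -20.
So p(s) = det(sI - A) = s^2 - s - 20.
Factor s^2 - s - 20: two numbers with sum 1 and product -20 are 5 and -4, so s^2 - s - 20 = (s - 5)(s + 4).
Hence p(s) = (s - 5) (s + 4), with roots -4, 5.
At least one eigenvalue has non-negative real part, so the system is not asymptotically stable.

-4, 5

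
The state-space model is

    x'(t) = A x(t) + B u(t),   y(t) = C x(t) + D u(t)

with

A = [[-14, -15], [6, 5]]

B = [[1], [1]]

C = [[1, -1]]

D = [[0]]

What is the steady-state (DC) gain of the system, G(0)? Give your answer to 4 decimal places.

G(0) = C(-A)^{-1}B + D = -C A^{-1} B + D.
det A = 20, so A^{-1} = (1/20)·adj(A) = [[1/4, 3/4], [-3/10, -7/10]]
A^{-1} B = [1, -1]^T
C A^{-1} B = 2
G(0) = D - C A^{-1} B = 0 - (2) = -2

-2.0000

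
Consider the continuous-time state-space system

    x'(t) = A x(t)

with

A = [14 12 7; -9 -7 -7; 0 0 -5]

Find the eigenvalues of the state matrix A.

-5, 2, 5

det(sI - A) = s^3 - (tr A)s^2 + (M11 + M22 + M33)s - det A, where Mii is the 2×2 principal minor of A obtained by deleting row i and column i.
tr A = 14 + (-7) + (-5) = 2; M11 = (-7)·(-5) - (-7)·0 = 35 - 0 = 35; M22 = 14·(-5) - 7·0 = -70 - 0 = -70; M33 = 14·(-7) - 12·(-9) = -98 - (-108) = 10; sum of minors = -25.
det A = 14·((-7)·(-5) - (-7)·0) - 12·((-9)·(-5) - (-7)·0) + 7·((-9)·0 - (-7)·0) = 14·35 - 12·45 + 7·0 = -50.
So p(s) = det(sI - A) = s^3 - 2s^2 - 25s + 50.
Rational-root test: any integer root divides 50. Testing small divisors, s = 2 works: p(2) = 8 + (-8) + (-50) + 50 = 0, so (s - 2) is a factor.
Dividing, p(s) = (s - 2)(s^2 - 25).
Factor s^2 - 25: two numbers with sum 0 and product -25 are 5 and -5, so s^2 - 25 = (s - 5)(s + 5).
Hence p(s) = (s - 5) (s - 2) (s + 5), with roots -5, 2, 5.
At least one eigenvalue has non-negative real part, so the system is not asymptotically stable.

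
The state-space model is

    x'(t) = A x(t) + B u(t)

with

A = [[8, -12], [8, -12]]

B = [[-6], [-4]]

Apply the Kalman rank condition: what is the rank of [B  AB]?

1

AB = [[0], [0]]
Controllability matrix C = [B  AB] = [[-6, 0], [-4, 0]]
Every column of C is a scalar multiple of column 1 = [-6, -4] (multipliers 1, 0), so the columns span a one-dimensional space.
C ≠ 0, hence rank(C) = 1.
rank(C) = 1 < n = 2, so the pair (A, B) is not completely controllable.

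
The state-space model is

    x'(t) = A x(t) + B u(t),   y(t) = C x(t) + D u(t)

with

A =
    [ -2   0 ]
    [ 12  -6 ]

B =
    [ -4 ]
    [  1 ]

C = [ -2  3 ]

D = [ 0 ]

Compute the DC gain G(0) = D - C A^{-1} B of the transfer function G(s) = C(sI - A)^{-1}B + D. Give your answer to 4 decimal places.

G(0) = C(-A)^{-1}B + D = -C A^{-1} B + D.
det A = 12, so A^{-1} = (1/12)·adj(A) = [[-1/2, 0], [-1, -1/6]]
A^{-1} B = [2, 23/6]^T
C A^{-1} B = 15/2
G(0) = D - C A^{-1} B = 0 - (15/2) = -15/2 ≈ -7.5000

-7.5000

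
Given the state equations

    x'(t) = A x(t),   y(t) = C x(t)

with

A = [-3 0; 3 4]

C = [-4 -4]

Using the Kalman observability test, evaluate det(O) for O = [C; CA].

64

CA = [[0, -16]]
Observability matrix O = [C; CA] = [[-4, -4], [0, -16]]
det(O) = (-4)·(-16) - (-4)·0 = 64 - 0 = 64
Since det(O) ≠ 0, rank(O) = 2 and the system is completely observable.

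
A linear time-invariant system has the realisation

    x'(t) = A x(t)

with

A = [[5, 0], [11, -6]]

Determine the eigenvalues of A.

det(sI - A) = s^2 - (tr A)s + det A, with tr A = 5 + (-6) = -1 and det A = 5·(-6) - 0·11 = -30 - 0 = -30.
So p(s) = det(sI - A) = s^2 + s - 30.
Factor s^2 + s - 30: two numbers with sum -1 and product -30 are 5 and -6, so s^2 + s - 30 = (s - 5)(s + 6).
Hence p(s) = (s - 5) (s + 6), with roots -6, 5.
At least one eigenvalue has non-negative real part, so the system is not asymptotically stable.

-6, 5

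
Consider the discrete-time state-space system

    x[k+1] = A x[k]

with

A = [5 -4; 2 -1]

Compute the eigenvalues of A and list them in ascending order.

det(zI - A) = z^2 - (tr A)z + det A, with tr A = 5 + (-1) = 4 and det A = 5·(-1) - (-4)·2 = -5 - (-8) = 3.
So p(z) = det(zI - A) = z^2 - 4z + 3.
Factor z^2 - 4z + 3: two numbers with sum 4 and product 3 are 3 and 1, so z^2 - 4z + 3 = (z - 3)(z - 1).
Hence p(z) = (z - 3) (z - 1), with roots 1, 3.

1, 3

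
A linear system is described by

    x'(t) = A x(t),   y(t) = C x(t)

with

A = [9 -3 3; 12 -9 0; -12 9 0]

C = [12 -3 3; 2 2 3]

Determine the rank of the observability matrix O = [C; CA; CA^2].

CA = [[36, 18, 36], [6, 3, 6]]
CA^2 = [[108, 54, 108], [18, 9, 18]]
Observability matrix O = [C; CA; CA^2] = [[12, -3, 3], [2, 2, 3], [36, 18, 36], [6, 3, 6], [108, 54, 108], [18, 9, 18]]
The columns c1, c2, c3 of O are linearly dependent: -c1 - 2·c2 + 2·c3 = 0 (check each entry), so rank(O) ≤ 2.
The 2×2 minor from rows 1, 2, columns 1, 2 is 12·2 - (-3)·2 = 24 - (-6) = 30 ≠ 0, so rank(O) = 2.
rank(O) = 2 < n = 3, so the pair (A, C) is not completely observable.

2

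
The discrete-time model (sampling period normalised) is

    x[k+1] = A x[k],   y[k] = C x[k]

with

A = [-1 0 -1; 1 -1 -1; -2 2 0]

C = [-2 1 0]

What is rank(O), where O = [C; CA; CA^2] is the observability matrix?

CA = [[3, -1, 1]]
CA^2 = [[-6, 3, -2]]
Observability matrix O = [C; CA; CA^2] = [[-2, 1, 0], [3, -1, 1], [-6, 3, -2]]
det(O) = (-2)·((-1)·(-2) - 1·3) - 1·(3·(-2) - 1·(-6)) + 0·(3·3 - (-1)·(-6)) = (-2)·(-1) - 1·0 + 0·3 = 2 ≠ 0, so rank(O) = 3.
rank(O) = 3 = n, so the pair (A, C) is completely observable.

3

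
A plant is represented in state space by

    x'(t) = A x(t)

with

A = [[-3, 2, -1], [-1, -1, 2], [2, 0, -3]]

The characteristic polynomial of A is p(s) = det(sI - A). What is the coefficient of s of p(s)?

Expand det(sI - A) for the 3×3 matrix.
p(s) = s^3 + 7s^2 + 19s + 9.
(Check: constant term = det(-A) = (-1)^3 det A = 9; coefficient of s^2 = -tr A = 7.)
The coefficient of s is 19.

19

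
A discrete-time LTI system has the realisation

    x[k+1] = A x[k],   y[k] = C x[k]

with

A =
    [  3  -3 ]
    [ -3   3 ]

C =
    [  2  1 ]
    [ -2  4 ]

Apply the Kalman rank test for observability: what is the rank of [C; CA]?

2

CA = [[3, -3], [-18, 18]]
Observability matrix O = [C; CA] = [[2, 1], [-2, 4], [3, -3], [-18, 18]]
Take the 2×2 submatrix of O formed by rows 1, 2: [[2, 1], [-2, 4]]. Its determinant is 2·4 - 1·(-2) = 8 - (-2) = 10 ≠ 0.
So rank(O) ≥ 2; since O has 2 columns, rank(O) = 2.
rank(O) = 2 = n, so the pair (A, C) is completely observable.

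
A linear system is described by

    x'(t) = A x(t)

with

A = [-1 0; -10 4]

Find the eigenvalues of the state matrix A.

det(sI - A) = s^2 - (tr A)s + det A, with tr A = (-1) + 4 = 3 and det A = (-1)·4 - 0·(-10) = -4 - 0 = -4.
So p(s) = det(sI - A) = s^2 - 3s - 4.
Factor s^2 - 3s - 4: two numbers with sum 3 and product -4 are 4 and -1, so s^2 - 3s - 4 = (s - 4)(s + 1).
Hence p(s) = (s - 4) (s + 1), with roots -1, 4.
At least one eigenvalue has non-negative real part, so the system is not asymptotically stable.

-1, 4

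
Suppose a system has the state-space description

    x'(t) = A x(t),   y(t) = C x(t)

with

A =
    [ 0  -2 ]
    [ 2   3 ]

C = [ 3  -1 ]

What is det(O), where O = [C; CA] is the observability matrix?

-29

CA = [[-2, -9]]
Observability matrix O = [C; CA] = [[3, -1], [-2, -9]]
det(O) = 3·(-9) - (-1)·(-2) = -27 - 2 = -29
Since det(O) ≠ 0, rank(O) = 2 and the system is completely observable.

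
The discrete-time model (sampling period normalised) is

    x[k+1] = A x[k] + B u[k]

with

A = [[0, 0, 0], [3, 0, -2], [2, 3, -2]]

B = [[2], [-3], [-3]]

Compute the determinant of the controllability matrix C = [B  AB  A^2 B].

AB = [[0], [12], [1]]
A^2B = [[0], [-2], [34]]
Controllability matrix C = [B  AB  A^2B] = [[2, 0, 0], [-3, 12, -2], [-3, 1, 34]]
Expanding along the first row, det(C) = 2·(12·34 - (-2)·1) - 0·((-3)·34 - (-2)·(-3)) + 0·((-3)·1 - 12·(-3)) = 2·410 - 0·(-108) + 0·33 = 820
Since det(C) ≠ 0, rank(C) = 3 and the system is completely controllable.

820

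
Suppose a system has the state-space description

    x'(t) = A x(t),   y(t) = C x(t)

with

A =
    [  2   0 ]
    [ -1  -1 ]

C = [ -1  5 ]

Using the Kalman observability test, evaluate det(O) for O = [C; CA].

CA = [[-7, -5]]
Observability matrix O = [C; CA] = [[-1, 5], [-7, -5]]
det(O) = (-1)·(-5) - 5·(-7) = 5 - (-35) = 40
Since det(O) ≠ 0, rank(O) = 2 and the system is completely observable.

40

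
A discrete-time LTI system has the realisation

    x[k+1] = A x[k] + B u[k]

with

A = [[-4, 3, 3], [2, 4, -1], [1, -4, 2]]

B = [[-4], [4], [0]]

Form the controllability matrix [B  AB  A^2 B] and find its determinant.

AB = [[28], [8], [-20]]
A^2B = [[-148], [108], [-44]]
Controllability matrix C = [B  AB  A^2B] = [[-4, 28, -148], [4, 8, 108], [0, -20, -44]]
Expanding along the first row, det(C) = (-4)·(8·(-44) - 108·(-20)) - 28·(4·(-44) - 108·0) + (-148)·(4·(-20) - 8·0) = (-4)·1808 - 28·(-176) + (-148)·(-80) = 9536
Since det(C) ≠ 0, rank(C) = 3 and the system is completely controllable.

9536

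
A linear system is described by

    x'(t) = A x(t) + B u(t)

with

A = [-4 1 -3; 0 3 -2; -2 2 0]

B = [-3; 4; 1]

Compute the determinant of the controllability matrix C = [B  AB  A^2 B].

AB = [[13], [10], [14]]
A^2B = [[-84], [2], [-6]]
Controllability matrix C = [B  AB  A^2B] = [[-3, 13, -84], [4, 10, 2], [1, 14, -6]]
Expanding along the first row, det(C) = (-3)·(10·(-6) - 2·14) - 13·(4·(-6) - 2·1) + (-84)·(4·14 - 10·1) = (-3)·(-88) - 13·(-26) + (-84)·46 = -3262
Since det(C) ≠ 0, rank(C) = 3 and the system is completely controllable.

-3262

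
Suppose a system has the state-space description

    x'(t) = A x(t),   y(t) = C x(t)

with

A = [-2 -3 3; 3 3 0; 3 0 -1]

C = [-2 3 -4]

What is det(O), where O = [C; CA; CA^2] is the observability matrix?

1497

CA = [[1, 15, -2]]
CA^2 = [[37, 42, 5]]
Observability matrix O = [C; CA; CA^2] = [[-2, 3, -4], [1, 15, -2], [37, 42, 5]]
Expanding along the first row, det(O) = (-2)·(15·5 - (-2)·42) - 3·(1·5 - (-2)·37) + (-4)·(1·42 - 15·37) = (-2)·159 - 3·79 + (-4)·(-513) = 1497
Since det(O) ≠ 0, rank(O) = 3 and the system is completely observable.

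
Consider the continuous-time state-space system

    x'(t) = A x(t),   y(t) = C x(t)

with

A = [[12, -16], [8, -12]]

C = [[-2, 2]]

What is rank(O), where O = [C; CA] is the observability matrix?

1

CA = [[-8, 8]]
Observability matrix O = [C; CA] = [[-2, 2], [-8, 8]]
Every row of O is a scalar multiple of row 1 = [-2, 2] (multipliers 1, 4), so the rows span a one-dimensional space.
O ≠ 0, hence rank(O) = 1.
rank(O) = 1 < n = 2, so the pair (A, C) is not completely observable.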